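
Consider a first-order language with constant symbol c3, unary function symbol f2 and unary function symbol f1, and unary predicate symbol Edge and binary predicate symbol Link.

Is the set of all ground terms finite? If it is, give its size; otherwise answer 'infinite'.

The signature has at least one function symbol (f2, arity 1) and at least one constant (c3).
Iterating f2 gives infinitely many distinct ground terms: c3, f2(c3), f2(f2(c3)), ...
So the Herbrand universe is infinite.

infinite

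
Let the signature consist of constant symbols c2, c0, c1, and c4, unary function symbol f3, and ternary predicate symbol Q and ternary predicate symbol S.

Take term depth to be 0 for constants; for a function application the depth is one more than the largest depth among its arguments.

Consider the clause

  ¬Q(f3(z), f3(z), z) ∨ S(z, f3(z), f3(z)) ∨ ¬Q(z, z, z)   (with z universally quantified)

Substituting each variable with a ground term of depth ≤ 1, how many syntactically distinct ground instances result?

8

Ground terms of depth ≤ 1:
  Let N_k count ground terms of depth at most k. Each non-constant term of depth ≤ k is some function symbol applied to depth-≤(k−1) arguments, giving N_k = 4 + N_{k-1}.
  N_0 = 4
  N_1 = 4 + 4 = 8
  Explicitly: c2, c0, c1, c4, f3(c2), f3(c0), f3(c1), f3(c4).
So there are 8 ground terms available for substitution.
The clause has 1 distinct variable (z), which appears in the body. In the free term algebra distinct substitutions yield syntactically distinct ground instances.
Number of ground instances = 8.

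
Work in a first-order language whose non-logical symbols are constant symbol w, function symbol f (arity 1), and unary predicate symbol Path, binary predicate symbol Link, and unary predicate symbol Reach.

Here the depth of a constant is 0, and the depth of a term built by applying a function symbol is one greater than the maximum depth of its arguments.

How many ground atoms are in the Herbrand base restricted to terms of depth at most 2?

First count ground terms of depth ≤ 2.
Count level by level. With function symbols f/1, the terms of depth ≤ k are the 1 constant together with each function applied to depth-≤(k−1) tuples, so N_k = 1 + N_{k-1}.
N_0 = 1
N_1 = 1 + 1 = 2
N_2 = 1 + 2 = 3
Explicitly: w, f(w), f(f(w)).
So |H| = 3.
Each predicate of arity r yields |H|^r ground atoms (one per choice of an r-tuple from H):
  Path: 3;  Link: 3^2 = 9;  Reach: 3
Total ground atoms: 3 + 9 + 3 = 15.

15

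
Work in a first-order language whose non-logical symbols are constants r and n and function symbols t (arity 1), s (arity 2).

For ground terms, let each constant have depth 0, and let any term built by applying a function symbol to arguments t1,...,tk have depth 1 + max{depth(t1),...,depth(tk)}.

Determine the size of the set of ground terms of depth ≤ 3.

If N_k denotes the number of depth-≤k ground terms, the 2 constants give N_0 = 2, and each function symbol of arity r contributes N_{k-1}^r new terms at level k: N_k = 2 + N_{k-1} + N_{k-1}^2.
N_0 = 2
N_1 = 2 + 2 + 2^2 = 8
N_2 = 2 + 8 + 8^2 = 74
N_3 = 2 + 74 + 74^2 = 5552

5552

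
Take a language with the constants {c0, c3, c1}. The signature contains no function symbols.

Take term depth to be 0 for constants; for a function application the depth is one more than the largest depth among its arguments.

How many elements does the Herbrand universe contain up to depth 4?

With no function symbols every ground term is a constant, so there are exactly 3 ground terms at every depth bound.
N_0 = 3
N_1 = 3
N_2 = 3
N_3 = 3
N_4 = 3

3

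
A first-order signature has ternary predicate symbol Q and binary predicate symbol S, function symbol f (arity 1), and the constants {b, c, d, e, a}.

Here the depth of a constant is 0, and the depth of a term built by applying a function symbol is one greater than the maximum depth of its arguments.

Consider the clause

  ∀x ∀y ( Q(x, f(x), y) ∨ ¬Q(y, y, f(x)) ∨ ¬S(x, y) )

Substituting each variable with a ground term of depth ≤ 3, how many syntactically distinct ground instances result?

400

Ground terms of depth ≤ 3:
  Count level by level. With function symbols f/1, the terms of depth ≤ k are the 5 constants together with each function applied to depth-≤(k−1) tuples, so N_k = 5 + N_{k-1}.
  N_0 = 5
  N_1 = 5 + 5 = 10
  N_2 = 5 + 10 = 15
  N_3 = 5 + 15 = 20
So there are 20 ground terms available for substitution.
There are 2 variables to instantiate (x, y), each occurring in at least one literal, so different choices give different ground instances.
Number of ground instances = 20^2 = 400.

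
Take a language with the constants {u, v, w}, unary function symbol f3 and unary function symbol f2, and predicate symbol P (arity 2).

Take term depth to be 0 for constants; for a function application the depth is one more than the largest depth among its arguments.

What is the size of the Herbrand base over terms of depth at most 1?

81

First count ground terms of depth ≤ 1.
Count level by level. With function symbols f3/1, f2/1, the terms of depth ≤ k are the 3 constants together with each function applied to depth-≤(k−1) tuples, so N_k = 3 + N_{k-1} + N_{k-1}.
N_0 = 3
N_1 = 3 + 3 + 3 = 9
Explicitly: u, v, w, f3(u), f3(v), f3(w), f2(u), f2(v), f2(w).
So |H| = 9.
For each predicate symbol, the number of ground atoms is |H| raised to its arity; summing:
  P: 9^2 = 81
Total ground atoms: 81.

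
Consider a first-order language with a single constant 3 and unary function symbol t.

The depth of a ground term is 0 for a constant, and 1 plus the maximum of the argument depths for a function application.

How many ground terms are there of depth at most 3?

4

Write N_k for the number of ground terms of depth ≤ k. A term of depth ≤ k is either a constant or a function symbol applied to arguments of depth ≤ k−1, so N_k = 1 + N_{k-1}.
N_0 = 1
N_1 = 1 + 1 = 2
N_2 = 1 + 2 = 3
N_3 = 1 + 3 = 4
Explicitly: 3, t(3), t(t(3)), t(t(t(3))).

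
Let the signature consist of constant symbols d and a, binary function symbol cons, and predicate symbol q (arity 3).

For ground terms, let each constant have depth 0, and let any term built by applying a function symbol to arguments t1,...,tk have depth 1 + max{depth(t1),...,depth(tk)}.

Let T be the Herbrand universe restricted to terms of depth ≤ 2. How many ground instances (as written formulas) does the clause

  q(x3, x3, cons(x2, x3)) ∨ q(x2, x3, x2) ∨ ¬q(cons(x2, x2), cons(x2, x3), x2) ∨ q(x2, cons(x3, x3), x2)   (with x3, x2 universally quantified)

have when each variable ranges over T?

Ground terms of depth ≤ 2:
  Write N_k for the number of ground terms of depth ≤ k. A term of depth ≤ k is either a constant or a function symbol applied to arguments of depth ≤ k−1, so N_k = 2 + N_{k-1}^2.
  N_0 = 2
  N_1 = 2 + 2^2 = 6
  N_2 = 2 + 6^2 = 38
So there are 38 ground terms available for substitution.
The clause has 2 distinct variables (x3, x2), each appearing in the body. In the free term algebra distinct substitutions yield syntactically distinct ground instances.
Number of ground instances = 38^2 = 1444.

1444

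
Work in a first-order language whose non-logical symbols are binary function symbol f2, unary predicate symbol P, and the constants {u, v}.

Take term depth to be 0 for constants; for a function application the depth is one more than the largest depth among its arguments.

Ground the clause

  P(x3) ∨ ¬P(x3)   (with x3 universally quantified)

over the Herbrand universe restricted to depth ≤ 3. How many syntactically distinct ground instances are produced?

Ground terms of depth ≤ 3:
  If N_k denotes the number of depth-≤k ground terms, the 2 constants give N_0 = 2, and each function symbol of arity r contributes N_{k-1}^r new terms at level k: N_k = 2 + N_{k-1}^2.
  N_0 = 2
  N_1 = 2 + 2^2 = 6
  N_2 = 2 + 6^2 = 38
  N_3 = 2 + 38^2 = 1446
So there are 1446 ground terms available for substitution.
The clause has 1 distinct variable (x3), which appears in the body. In the free term algebra distinct substitutions yield syntactically distinct ground instances.
Number of ground instances = 1446.

1446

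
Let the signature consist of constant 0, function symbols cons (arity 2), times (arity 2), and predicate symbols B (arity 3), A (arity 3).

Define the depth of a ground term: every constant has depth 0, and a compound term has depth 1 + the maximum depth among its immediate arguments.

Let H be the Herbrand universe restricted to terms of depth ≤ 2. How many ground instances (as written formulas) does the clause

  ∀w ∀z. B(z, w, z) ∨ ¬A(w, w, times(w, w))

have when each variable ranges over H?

Ground terms of depth ≤ 2:
  Let N_k count ground terms of depth at most k. Each non-constant term of depth ≤ k is some function symbol applied to depth-≤(k−1) arguments, giving N_k = 1 + N_{k-1}^2 + N_{k-1}^2.
  N_0 = 1
  N_1 = 1 + 1^2 + 1^2 = 3
  N_2 = 1 + 3^2 + 3^2 = 19
So there are 19 ground terms available for substitution.
Each of w, z ranges independently over the available ground terms, and distinct assignments produce distinct instances.
Number of ground instances = 19^2 = 361.

361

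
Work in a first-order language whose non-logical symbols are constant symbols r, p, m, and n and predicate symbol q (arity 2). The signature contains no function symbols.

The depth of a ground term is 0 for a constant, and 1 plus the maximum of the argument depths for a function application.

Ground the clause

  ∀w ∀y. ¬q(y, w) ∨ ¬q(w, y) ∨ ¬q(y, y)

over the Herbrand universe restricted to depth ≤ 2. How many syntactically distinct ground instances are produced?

16

Ground terms of depth ≤ 2:
  With no function symbols every ground term is a constant, so there are exactly 4 ground terms at every depth bound.
  N_0 = 4
  N_1 = 4
  N_2 = 4
  Explicitly: r, p, m, n.
So there are 4 ground terms available for substitution.
The body mentions every one of the 2 quantified variables; since ground terms form a free algebra, no two substitutions collapse to the same formula.
Number of ground instances = 4^2 = 16.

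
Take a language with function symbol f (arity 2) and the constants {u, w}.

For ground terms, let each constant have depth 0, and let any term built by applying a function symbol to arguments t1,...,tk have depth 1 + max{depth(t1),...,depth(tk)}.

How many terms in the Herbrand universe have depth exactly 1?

Let N_k = |{terms of depth ≤ k}|. Then N_0 = 2 and N_k = 2 + N_{k-1}^2 for k ≥ 1 (one summand per function symbol, arity giving the exponent).
N_0 = 2
N_1 = 2 + 2^2 = 6
Terms of depth exactly 1: N_1 − N_0 = 6 − 2 = 4.

4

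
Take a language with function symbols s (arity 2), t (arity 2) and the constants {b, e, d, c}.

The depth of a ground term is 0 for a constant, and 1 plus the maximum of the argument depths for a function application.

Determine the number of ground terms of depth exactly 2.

2560

If N_k denotes the number of depth-≤k ground terms, the 4 constants give N_0 = 4, and each function symbol of arity r contributes N_{k-1}^r new terms at level k: N_k = 4 + N_{k-1}^2 + N_{k-1}^2.
N_0 = 4
N_1 = 4 + 4^2 + 4^2 = 36
N_2 = 4 + 36^2 + 36^2 = 2596
Terms of depth exactly 2: N_2 − N_1 = 2596 − 36 = 2560.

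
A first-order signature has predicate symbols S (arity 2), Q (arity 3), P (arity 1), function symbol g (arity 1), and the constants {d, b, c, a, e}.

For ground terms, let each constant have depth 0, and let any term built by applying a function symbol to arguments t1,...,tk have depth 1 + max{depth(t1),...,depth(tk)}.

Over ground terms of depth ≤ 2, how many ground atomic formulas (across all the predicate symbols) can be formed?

First count ground terms of depth ≤ 2.
Write N_k for the number of ground terms of depth ≤ k. A term of depth ≤ k is either a constant or a function symbol applied to arguments of depth ≤ k−1, so N_k = 5 + N_{k-1}.
N_0 = 5
N_1 = 5 + 5 = 10
N_2 = 5 + 10 = 15
So |H| = 15.
Ground atoms are formed by filling each argument slot of a predicate with a term from H, so an r-ary predicate gives |H|^r atoms:
  S: 15^2 = 225;  Q: 15^3 = 3375;  P: 15
Total ground atoms: 225 + 3375 + 15 = 3615.

3615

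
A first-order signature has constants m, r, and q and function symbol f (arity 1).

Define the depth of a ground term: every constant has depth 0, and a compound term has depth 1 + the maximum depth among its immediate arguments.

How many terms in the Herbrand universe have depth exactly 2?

Let N_k = |{terms of depth ≤ k}|. Then N_0 = 3 and N_k = 3 + N_{k-1} for k ≥ 1 (one summand per function symbol, arity giving the exponent).
N_0 = 3
N_1 = 3 + 3 = 6
N_2 = 3 + 6 = 9
Terms of depth exactly 2: N_2 − N_1 = 9 − 6 = 3.

3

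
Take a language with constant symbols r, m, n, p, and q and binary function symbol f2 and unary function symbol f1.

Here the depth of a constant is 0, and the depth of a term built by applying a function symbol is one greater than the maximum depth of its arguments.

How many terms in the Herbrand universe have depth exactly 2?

1230

Count level by level. With function symbols f2/2, f1/1, the terms of depth ≤ k are the 5 constants together with each function applied to depth-≤(k−1) tuples, so N_k = 5 + N_{k-1}^2 + N_{k-1}.
N_0 = 5
N_1 = 5 + 5^2 + 5 = 35
N_2 = 5 + 35^2 + 35 = 1265
Terms of depth exactly 2: N_2 − N_1 = 1265 − 35 = 1230.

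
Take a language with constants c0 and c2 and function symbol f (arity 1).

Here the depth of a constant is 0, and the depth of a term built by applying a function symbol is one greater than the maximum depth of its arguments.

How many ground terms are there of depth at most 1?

Let N_k count ground terms of depth at most k. Each non-constant term of depth ≤ k is some function symbol applied to depth-≤(k−1) arguments, giving N_k = 2 + N_{k-1}.
N_0 = 2
N_1 = 2 + 2 = 4
Explicitly: c0, c2, f(c0), f(c2).

4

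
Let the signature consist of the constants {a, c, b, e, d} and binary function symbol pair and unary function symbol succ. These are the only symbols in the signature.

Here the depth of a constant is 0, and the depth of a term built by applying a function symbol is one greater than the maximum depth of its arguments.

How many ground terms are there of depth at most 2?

1265

Count level by level. With function symbols pair/2, succ/1, the terms of depth ≤ k are the 5 constants together with each function applied to depth-≤(k−1) tuples, so N_k = 5 + N_{k-1}^2 + N_{k-1}.
N_0 = 5
N_1 = 5 + 5^2 + 5 = 35
N_2 = 5 + 35^2 + 35 = 1265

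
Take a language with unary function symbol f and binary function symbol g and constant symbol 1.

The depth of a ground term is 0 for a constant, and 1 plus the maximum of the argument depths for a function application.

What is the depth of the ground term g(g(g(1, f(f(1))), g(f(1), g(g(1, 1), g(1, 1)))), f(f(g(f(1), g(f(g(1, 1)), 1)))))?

7

depth(f(1)) = 1 + depth(1) = 1 + 0 = 1
depth(f(f(1))) = 1 + depth(f(1)) = 1 + 1 = 2
depth(g(1, f(f(1)))) = 1 + max(0, 2) = 3
depth(g(1, 1)) = 1 + max(0, 0) = 1
depth(g(g(1, 1), g(1, 1))) = 1 + max(1, 1) = 2
depth(g(f(1), g(g(1, 1), g(1, 1)))) = 1 + max(1, 2) = 3
depth(g(g(1, f(f(1))), g(f(1), g(g(1, 1), g(1, 1))))) = 1 + max(3, 3) = 4
depth(f(g(1, 1))) = 1 + depth(g(1, 1)) = 1 + 1 = 2
depth(g(f(g(1, 1)), 1)) = 1 + max(2, 0) = 3
depth(g(f(1), g(f(g(1, 1)), 1))) = 1 + max(1, 3) = 4
depth(f(g(f(1), g(f(g(1, 1)), 1)))) = 1 + depth(g(f(1), g(f(g(1, 1)), 1))) = 1 + 4 = 5
depth(f(f(g(f(1), g(f(g(1, 1)), 1))))) = 1 + depth(f(g(f(1), g(f(g(1, 1)), 1)))) = 1 + 5 = 6
depth(g(g(g(1, f(f(1))), g(f(1), g(g(1, 1), g(1, 1)))), f(f(g(f(1), g(f(g(1, 1)), 1)))))) = 1 + max(4, 6) = 7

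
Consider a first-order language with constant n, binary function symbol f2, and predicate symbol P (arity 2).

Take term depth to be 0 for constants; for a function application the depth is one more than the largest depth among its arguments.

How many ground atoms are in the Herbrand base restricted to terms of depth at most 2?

25

First count ground terms of depth ≤ 2.
If N_k denotes the number of depth-≤k ground terms, the 1 constant gives N_0 = 1, and each function symbol of arity r contributes N_{k-1}^r new terms at level k: N_k = 1 + N_{k-1}^2.
N_0 = 1
N_1 = 1 + 1^2 = 2
N_2 = 1 + 2^2 = 5
So |H| = 5.
Ground atoms are formed by filling each argument slot of a predicate with a term from H, so an r-ary predicate gives |H|^r atoms:
  P: 5^2 = 25
Total ground atoms: 25.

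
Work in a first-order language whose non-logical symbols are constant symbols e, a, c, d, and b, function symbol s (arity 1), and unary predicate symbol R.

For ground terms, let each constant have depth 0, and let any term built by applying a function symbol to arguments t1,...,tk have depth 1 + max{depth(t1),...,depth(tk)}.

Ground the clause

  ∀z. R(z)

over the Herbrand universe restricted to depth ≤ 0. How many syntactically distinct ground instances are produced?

Ground terms of depth ≤ 0:
  Count level by level. With function symbols s/1, the terms of depth ≤ k are the 5 constants together with each function applied to depth-≤(k−1) tuples, so N_k = 5 + N_{k-1}.
  N_0 = 5
  Explicitly: e, a, c, d, b.
So there are 5 ground terms available for substitution.
There is 1 variable to instantiate (z),  occurring in at least one literal, so different choices give different ground instances.
Number of ground instances = 5.

5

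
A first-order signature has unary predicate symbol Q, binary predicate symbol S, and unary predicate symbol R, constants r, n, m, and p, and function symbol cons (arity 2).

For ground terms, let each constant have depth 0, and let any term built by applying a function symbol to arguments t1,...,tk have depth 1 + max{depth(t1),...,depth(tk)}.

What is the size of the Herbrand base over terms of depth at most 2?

First count ground terms of depth ≤ 2.
Let N_k count ground terms of depth at most k. Each non-constant term of depth ≤ k is some function symbol applied to depth-≤(k−1) arguments, giving N_k = 4 + N_{k-1}^2.
N_0 = 4
N_1 = 4 + 4^2 = 20
N_2 = 4 + 20^2 = 404
So |H| = 404.
Each predicate of arity r yields |H|^r ground atoms (one per choice of an r-tuple from H):
  Q: 404;  S: 404^2 = 163216;  R: 404
Total ground atoms: 404 + 163216 + 404 = 164024.

164024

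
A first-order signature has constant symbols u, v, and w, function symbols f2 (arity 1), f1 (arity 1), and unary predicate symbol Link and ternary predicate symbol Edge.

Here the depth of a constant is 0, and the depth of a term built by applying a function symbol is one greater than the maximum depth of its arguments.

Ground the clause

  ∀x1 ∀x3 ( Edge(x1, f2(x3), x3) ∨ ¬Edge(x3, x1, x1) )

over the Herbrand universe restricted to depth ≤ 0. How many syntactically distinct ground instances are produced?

Ground terms of depth ≤ 0:
  Write N_k for the number of ground terms of depth ≤ k. A term of depth ≤ k is either a constant or a function symbol applied to arguments of depth ≤ k−1, so N_k = 3 + N_{k-1} + N_{k-1}.
  N_0 = 3
So there are 3 ground terms available for substitution.
The clause has 2 distinct variables (x1, x3), each appearing in the body. In the free term algebra distinct substitutions yield syntactically distinct ground instances.
Number of ground instances = 3^2 = 9.

9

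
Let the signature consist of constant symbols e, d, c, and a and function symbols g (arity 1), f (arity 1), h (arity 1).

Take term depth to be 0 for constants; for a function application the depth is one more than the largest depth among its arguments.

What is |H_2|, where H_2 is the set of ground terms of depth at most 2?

52

Write N_k for the number of ground terms of depth ≤ k. A term of depth ≤ k is either a constant or a function symbol applied to arguments of depth ≤ k−1, so N_k = 4 + N_{k-1} + N_{k-1} + N_{k-1}.
N_0 = 4
N_1 = 4 + 4 + 4 + 4 = 16
N_2 = 4 + 16 + 16 + 16 = 52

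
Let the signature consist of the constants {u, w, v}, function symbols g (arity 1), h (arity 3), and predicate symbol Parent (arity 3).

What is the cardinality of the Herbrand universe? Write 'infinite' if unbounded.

The signature has at least one function symbol (g, arity 1) and at least one constant (u).
Iterating g gives infinitely many distinct ground terms: u, g(u), g(g(u)), ...
So the Herbrand universe is infinite.

infinite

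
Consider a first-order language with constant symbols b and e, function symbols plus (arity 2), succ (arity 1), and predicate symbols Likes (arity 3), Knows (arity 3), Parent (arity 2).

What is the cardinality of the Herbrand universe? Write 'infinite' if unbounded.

infinite

The signature has at least one function symbol (plus, arity 2) and at least one constant (b).
Iterating plus gives infinitely many distinct ground terms: b, plus(b, b), plus(plus(b, b), plus(b, b)), ...
So the Herbrand universe is infinite.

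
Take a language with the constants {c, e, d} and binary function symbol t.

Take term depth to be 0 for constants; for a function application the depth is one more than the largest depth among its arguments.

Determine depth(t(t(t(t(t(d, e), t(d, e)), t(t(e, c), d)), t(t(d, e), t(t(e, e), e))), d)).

depth(t(d, e)) = 1 + max(0, 0) = 1
depth(t(t(d, e), t(d, e))) = 1 + max(1, 1) = 2
depth(t(e, c)) = 1 + max(0, 0) = 1
depth(t(t(e, c), d)) = 1 + max(1, 0) = 2
depth(t(t(t(d, e), t(d, e)), t(t(e, c), d))) = 1 + max(2, 2) = 3
depth(t(e, e)) = 1 + max(0, 0) = 1
depth(t(t(e, e), e)) = 1 + max(1, 0) = 2
depth(t(t(d, e), t(t(e, e), e))) = 1 + max(1, 2) = 3
depth(t(t(t(t(d, e), t(d, e)), t(t(e, c), d)), t(t(d, e), t(t(e, e), e)))) = 1 + max(3, 3) = 4
depth(t(t(t(t(t(d, e), t(d, e)), t(t(e, c), d)), t(t(d, e), t(t(e, e), e))), d)) = 1 + max(4, 0) = 5

5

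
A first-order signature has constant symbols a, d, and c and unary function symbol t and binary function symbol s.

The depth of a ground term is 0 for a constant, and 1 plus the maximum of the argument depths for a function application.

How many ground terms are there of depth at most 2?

Write N_k for the number of ground terms of depth ≤ k. A term of depth ≤ k is either a constant or a function symbol applied to arguments of depth ≤ k−1, so N_k = 3 + N_{k-1} + N_{k-1}^2.
N_0 = 3
N_1 = 3 + 3 + 3^2 = 15
N_2 = 3 + 15 + 15^2 = 243

243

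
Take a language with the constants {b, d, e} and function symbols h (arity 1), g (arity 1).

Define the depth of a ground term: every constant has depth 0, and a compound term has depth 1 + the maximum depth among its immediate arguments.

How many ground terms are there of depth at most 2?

If N_k denotes the number of depth-≤k ground terms, the 3 constants give N_0 = 3, and each function symbol of arity r contributes N_{k-1}^r new terms at level k: N_k = 3 + N_{k-1} + N_{k-1}.
N_0 = 3
N_1 = 3 + 3 + 3 = 9
N_2 = 3 + 9 + 9 = 21

21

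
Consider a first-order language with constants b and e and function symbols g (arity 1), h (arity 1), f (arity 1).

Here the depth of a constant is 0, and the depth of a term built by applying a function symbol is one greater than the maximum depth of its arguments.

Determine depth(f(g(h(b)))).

3

depth(h(b)) = 1 + depth(b) = 1 + 0 = 1
depth(g(h(b))) = 1 + depth(h(b)) = 1 + 1 = 2
depth(f(g(h(b)))) = 1 + depth(g(h(b))) = 1 + 2 = 3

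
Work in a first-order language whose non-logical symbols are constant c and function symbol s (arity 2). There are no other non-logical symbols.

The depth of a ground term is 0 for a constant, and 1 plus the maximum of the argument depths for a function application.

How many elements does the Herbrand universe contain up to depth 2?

5

If N_k denotes the number of depth-≤k ground terms, the 1 constant gives N_0 = 1, and each function symbol of arity r contributes N_{k-1}^r new terms at level k: N_k = 1 + N_{k-1}^2.
N_0 = 1
N_1 = 1 + 1^2 = 2
N_2 = 1 + 2^2 = 5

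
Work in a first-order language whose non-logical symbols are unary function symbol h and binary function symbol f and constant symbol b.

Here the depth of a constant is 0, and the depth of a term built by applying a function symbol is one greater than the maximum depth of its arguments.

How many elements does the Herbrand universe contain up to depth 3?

Let N_k = |{terms of depth ≤ k}|. Then N_0 = 1 and N_k = 1 + N_{k-1} + N_{k-1}^2 for k ≥ 1 (one summand per function symbol, arity giving the exponent).
N_0 = 1
N_1 = 1 + 1 + 1^2 = 3
N_2 = 1 + 3 + 3^2 = 13
N_3 = 1 + 13 + 13^2 = 183

183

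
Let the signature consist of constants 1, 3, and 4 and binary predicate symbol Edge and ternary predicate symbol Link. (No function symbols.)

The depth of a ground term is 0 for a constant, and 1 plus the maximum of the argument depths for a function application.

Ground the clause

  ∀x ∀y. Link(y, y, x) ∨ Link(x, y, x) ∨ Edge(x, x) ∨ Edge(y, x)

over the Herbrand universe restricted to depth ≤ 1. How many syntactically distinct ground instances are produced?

9

Ground terms of depth ≤ 1:
  With no function symbols every ground term is a constant, so there are exactly 3 ground terms at every depth bound.
  N_0 = 3
  N_1 = 3
So there are 3 ground terms available for substitution.
Each of x, y ranges independently over the available ground terms, and distinct assignments produce distinct instances.
Number of ground instances = 3^2 = 9.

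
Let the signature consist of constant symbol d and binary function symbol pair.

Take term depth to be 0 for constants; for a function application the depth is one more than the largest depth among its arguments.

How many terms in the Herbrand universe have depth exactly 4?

651

Count level by level. With function symbols pair/2, the terms of depth ≤ k are the 1 constant together with each function applied to depth-≤(k−1) tuples, so N_k = 1 + N_{k-1}^2.
N_0 = 1
N_1 = 1 + 1^2 = 2
N_2 = 1 + 2^2 = 5
N_3 = 1 + 5^2 = 26
N_4 = 1 + 26^2 = 677
Terms of depth exactly 4: N_4 − N_3 = 677 − 26 = 651.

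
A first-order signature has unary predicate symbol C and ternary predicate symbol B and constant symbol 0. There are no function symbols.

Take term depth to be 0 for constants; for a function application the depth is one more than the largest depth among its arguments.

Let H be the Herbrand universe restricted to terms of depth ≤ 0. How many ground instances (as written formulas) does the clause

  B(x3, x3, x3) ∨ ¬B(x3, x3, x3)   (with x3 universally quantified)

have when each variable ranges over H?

Ground terms of depth ≤ 0:
  With no function symbols every ground term is a constant, so there is exactly 1 ground term at every depth bound.
  N_0 = 1
  Explicitly: 0.
So there is exactly 1 ground term available for substitution.
There is 1 variable to instantiate (x3),  occurring in at least one literal, so different choices give different ground instances.
Number of ground instances = 1.

1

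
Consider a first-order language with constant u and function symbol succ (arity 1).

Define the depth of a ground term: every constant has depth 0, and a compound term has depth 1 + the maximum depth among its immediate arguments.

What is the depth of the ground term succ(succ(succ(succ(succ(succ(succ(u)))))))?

7

depth(succ(u)) = 1 + depth(u) = 1 + 0 = 1
depth(succ(succ(u))) = 1 + depth(succ(u)) = 1 + 1 = 2
depth(succ(succ(succ(u)))) = 1 + depth(succ(succ(u))) = 1 + 2 = 3
depth(succ(succ(succ(succ(u))))) = 1 + depth(succ(succ(succ(u)))) = 1 + 3 = 4
depth(succ(succ(succ(succ(succ(u)))))) = 1 + depth(succ(succ(succ(succ(u))))) = 1 + 4 = 5
depth(succ(succ(succ(succ(succ(succ(u))))))) = 1 + depth(succ(succ(succ(succ(succ(u)))))) = 1 + 5 = 6
depth(succ(succ(succ(succ(succ(succ(succ(u)))))))) = 1 + depth(succ(succ(succ(succ(succ(succ(u))))))) = 1 + 6 = 7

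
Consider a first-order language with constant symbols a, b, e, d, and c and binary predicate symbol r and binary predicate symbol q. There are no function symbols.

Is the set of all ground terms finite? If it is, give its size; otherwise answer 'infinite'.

There are no function symbols, so every ground term is one of the 5 constants.
The Herbrand universe is {a, b, e, d, c}, which is finite with 5 elements.

5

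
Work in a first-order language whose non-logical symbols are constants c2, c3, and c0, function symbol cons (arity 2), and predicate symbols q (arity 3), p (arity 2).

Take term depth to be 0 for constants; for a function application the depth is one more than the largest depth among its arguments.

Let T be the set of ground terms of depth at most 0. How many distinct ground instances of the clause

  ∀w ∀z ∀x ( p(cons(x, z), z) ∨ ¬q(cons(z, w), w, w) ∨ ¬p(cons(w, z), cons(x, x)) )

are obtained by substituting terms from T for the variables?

Ground terms of depth ≤ 0:
  Let N_k = |{terms of depth ≤ k}|. Then N_0 = 3 and N_k = 3 + N_{k-1}^2 for k ≥ 1 (one summand per function symbol, arity giving the exponent).
  N_0 = 3
  Explicitly: c2, c3, c0.
So there are 3 ground terms available for substitution.
The body mentions every one of the 3 quantified variables; since ground terms form a free algebra, no two substitutions collapse to the same formula.
Number of ground instances = 3^3 = 27.

27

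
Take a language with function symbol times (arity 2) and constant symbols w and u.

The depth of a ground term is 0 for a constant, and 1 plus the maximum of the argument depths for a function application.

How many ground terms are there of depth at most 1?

6

Let N_k count ground terms of depth at most k. Each non-constant term of depth ≤ k is some function symbol applied to depth-≤(k−1) arguments, giving N_k = 2 + N_{k-1}^2.
N_0 = 2
N_1 = 2 + 2^2 = 6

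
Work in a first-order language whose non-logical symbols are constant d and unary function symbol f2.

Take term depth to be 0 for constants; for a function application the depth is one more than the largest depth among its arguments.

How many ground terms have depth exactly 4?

Let N_k = |{terms of depth ≤ k}|. Then N_0 = 1 and N_k = 1 + N_{k-1} for k ≥ 1 (one summand per function symbol, arity giving the exponent).
N_0 = 1
N_1 = 1 + 1 = 2
N_2 = 1 + 2 = 3
N_3 = 1 + 3 = 4
N_4 = 1 + 4 = 5
Terms of depth exactly 4: N_4 − N_3 = 5 − 4 = 1.

1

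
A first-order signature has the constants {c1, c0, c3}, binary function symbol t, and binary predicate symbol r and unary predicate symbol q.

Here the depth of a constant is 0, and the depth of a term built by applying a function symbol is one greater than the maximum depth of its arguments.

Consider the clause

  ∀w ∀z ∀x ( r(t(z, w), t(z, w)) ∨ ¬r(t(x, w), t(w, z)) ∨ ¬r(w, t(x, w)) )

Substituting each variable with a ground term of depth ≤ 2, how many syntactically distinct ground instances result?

3176523

Ground terms of depth ≤ 2:
  Let N_k = |{terms of depth ≤ k}|. Then N_0 = 3 and N_k = 3 + N_{k-1}^2 for k ≥ 1 (one summand per function symbol, arity giving the exponent).
  N_0 = 3
  N_1 = 3 + 3^2 = 12
  N_2 = 3 + 12^2 = 147
So there are 147 ground terms available for substitution.
There are 3 variables to instantiate (w, z, x), each occurring in at least one literal, so different choices give different ground instances.
Number of ground instances = 147^3 = 3176523.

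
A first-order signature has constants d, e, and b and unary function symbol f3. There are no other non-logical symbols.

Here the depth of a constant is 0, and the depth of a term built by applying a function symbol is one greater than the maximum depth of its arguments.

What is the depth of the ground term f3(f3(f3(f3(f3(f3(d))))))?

6

depth(f3(d)) = 1 + depth(d) = 1 + 0 = 1
depth(f3(f3(d))) = 1 + depth(f3(d)) = 1 + 1 = 2
depth(f3(f3(f3(d)))) = 1 + depth(f3(f3(d))) = 1 + 2 = 3
depth(f3(f3(f3(f3(d))))) = 1 + depth(f3(f3(f3(d)))) = 1 + 3 = 4
depth(f3(f3(f3(f3(f3(d)))))) = 1 + depth(f3(f3(f3(f3(d))))) = 1 + 4 = 5
depth(f3(f3(f3(f3(f3(f3(d))))))) = 1 + depth(f3(f3(f3(f3(f3(d)))))) = 1 + 5 = 6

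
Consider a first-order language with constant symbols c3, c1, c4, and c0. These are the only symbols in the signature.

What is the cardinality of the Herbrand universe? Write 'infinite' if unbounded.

4

There are no function symbols, so every ground term is one of the 4 constants.
The Herbrand universe is {c3, c1, c4, c0}, which is finite with 4 elements.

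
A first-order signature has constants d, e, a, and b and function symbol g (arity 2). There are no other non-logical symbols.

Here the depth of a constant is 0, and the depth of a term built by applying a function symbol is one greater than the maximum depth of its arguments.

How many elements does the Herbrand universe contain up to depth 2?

Let N_k = |{terms of depth ≤ k}|. Then N_0 = 4 and N_k = 4 + N_{k-1}^2 for k ≥ 1 (one summand per function symbol, arity giving the exponent).
N_0 = 4
N_1 = 4 + 4^2 = 20
N_2 = 4 + 20^2 = 404

404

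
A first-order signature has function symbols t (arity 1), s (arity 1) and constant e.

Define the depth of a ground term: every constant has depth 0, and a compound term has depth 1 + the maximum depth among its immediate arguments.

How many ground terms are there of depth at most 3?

15

Let N_k count ground terms of depth at most k. Each non-constant term of depth ≤ k is some function symbol applied to depth-≤(k−1) arguments, giving N_k = 1 + N_{k-1} + N_{k-1}.
N_0 = 1
N_1 = 1 + 1 + 1 = 3
N_2 = 1 + 3 + 3 = 7
N_3 = 1 + 7 + 7 = 15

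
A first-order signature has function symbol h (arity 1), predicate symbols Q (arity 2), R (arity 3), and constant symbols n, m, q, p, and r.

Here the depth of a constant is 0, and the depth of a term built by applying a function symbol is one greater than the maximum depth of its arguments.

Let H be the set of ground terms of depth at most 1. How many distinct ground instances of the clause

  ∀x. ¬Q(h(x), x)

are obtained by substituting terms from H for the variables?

10

Ground terms of depth ≤ 1:
  If N_k denotes the number of depth-≤k ground terms, the 5 constants give N_0 = 5, and each function symbol of arity r contributes N_{k-1}^r new terms at level k: N_k = 5 + N_{k-1}.
  N_0 = 5
  N_1 = 5 + 5 = 10
  Explicitly: n, m, q, p, r, h(n), h(m), h(q), h(p), h(r).
So there are 10 ground terms available for substitution.
The body mentions the single quantified variable x; since ground terms form a free algebra, no two substitutions collapse to the same formula.
Number of ground instances = 10.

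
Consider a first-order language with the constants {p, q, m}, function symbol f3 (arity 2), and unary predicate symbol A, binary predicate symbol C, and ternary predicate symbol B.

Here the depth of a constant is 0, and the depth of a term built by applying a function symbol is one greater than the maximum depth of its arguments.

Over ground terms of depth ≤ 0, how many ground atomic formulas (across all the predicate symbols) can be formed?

39

First count ground terms of depth ≤ 0.
If N_k denotes the number of depth-≤k ground terms, the 3 constants give N_0 = 3, and each function symbol of arity r contributes N_{k-1}^r new terms at level k: N_k = 3 + N_{k-1}^2.
N_0 = 3
So |H| = 3.
A ground atom is a predicate applied to a tuple of terms from H, so the count is the sum over predicates of |H|^arity:
  A: 3;  C: 3^2 = 9;  B: 3^3 = 27
Total ground atoms: 3 + 9 + 27 = 39.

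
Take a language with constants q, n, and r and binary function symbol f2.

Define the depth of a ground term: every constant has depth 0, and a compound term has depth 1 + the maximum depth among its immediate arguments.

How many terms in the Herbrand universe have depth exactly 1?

Let N_k count ground terms of depth at most k. Each non-constant term of depth ≤ k is some function symbol applied to depth-≤(k−1) arguments, giving N_k = 3 + N_{k-1}^2.
N_0 = 3
N_1 = 3 + 3^2 = 12
Terms of depth exactly 1: N_1 − N_0 = 12 − 3 = 9.

9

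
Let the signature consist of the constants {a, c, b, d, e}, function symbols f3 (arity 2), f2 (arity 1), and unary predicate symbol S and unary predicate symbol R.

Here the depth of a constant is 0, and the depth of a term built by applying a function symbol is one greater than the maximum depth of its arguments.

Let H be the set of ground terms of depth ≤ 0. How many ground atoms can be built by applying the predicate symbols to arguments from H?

First count ground terms of depth ≤ 0.
Count level by level. With function symbols f3/2, f2/1, the terms of depth ≤ k are the 5 constants together with each function applied to depth-≤(k−1) tuples, so N_k = 5 + N_{k-1}^2 + N_{k-1}.
N_0 = 5
So |H| = 5.
A ground atom is a predicate applied to a tuple of terms from H, so the count is the sum over predicates of |H|^arity:
  S: 5;  R: 5
Total ground atoms: 5 + 5 = 10.

10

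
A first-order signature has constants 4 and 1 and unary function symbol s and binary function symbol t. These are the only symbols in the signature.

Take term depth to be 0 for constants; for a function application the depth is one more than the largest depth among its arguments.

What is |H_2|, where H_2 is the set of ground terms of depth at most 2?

If N_k denotes the number of depth-≤k ground terms, the 2 constants give N_0 = 2, and each function symbol of arity r contributes N_{k-1}^r new terms at level k: N_k = 2 + N_{k-1} + N_{k-1}^2.
N_0 = 2
N_1 = 2 + 2 + 2^2 = 8
N_2 = 2 + 8 + 8^2 = 74

74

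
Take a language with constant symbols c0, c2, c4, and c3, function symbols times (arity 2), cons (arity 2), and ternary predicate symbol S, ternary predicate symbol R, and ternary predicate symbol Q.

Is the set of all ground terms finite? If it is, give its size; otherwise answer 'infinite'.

The signature has at least one function symbol (times, arity 2) and at least one constant (c0).
Iterating times gives infinitely many distinct ground terms: c0, times(c0, c0), times(times(c0, c0), times(c0, c0)), ...
So the Herbrand universe is infinite.

infinite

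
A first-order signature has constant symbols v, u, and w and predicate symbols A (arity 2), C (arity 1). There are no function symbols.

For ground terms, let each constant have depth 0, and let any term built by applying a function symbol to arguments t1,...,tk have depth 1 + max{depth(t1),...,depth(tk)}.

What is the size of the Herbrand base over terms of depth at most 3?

12

First count ground terms of depth ≤ 3.
With no function symbols every ground term is a constant, so there are exactly 3 ground terms at every depth bound.
N_0 = 3
N_1 = 3
N_2 = 3
N_3 = 3
Explicitly: v, u, w.
So |H| = 3.
Each predicate of arity r yields |H|^r ground atoms (one per choice of an r-tuple from H):
  A: 3^2 = 9;  C: 3
Total ground atoms: 9 + 3 = 12.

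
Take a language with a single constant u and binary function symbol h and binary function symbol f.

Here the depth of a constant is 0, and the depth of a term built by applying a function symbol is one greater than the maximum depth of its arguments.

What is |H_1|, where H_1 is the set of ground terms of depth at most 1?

3

Let N_k = |{terms of depth ≤ k}|. Then N_0 = 1 and N_k = 1 + N_{k-1}^2 + N_{k-1}^2 for k ≥ 1 (one summand per function symbol, arity giving the exponent).
N_0 = 1
N_1 = 1 + 1^2 + 1^2 = 3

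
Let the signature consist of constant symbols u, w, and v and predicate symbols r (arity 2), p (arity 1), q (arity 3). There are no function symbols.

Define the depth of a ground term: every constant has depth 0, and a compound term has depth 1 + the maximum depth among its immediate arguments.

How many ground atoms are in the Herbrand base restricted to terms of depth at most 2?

39

First count ground terms of depth ≤ 2.
With no function symbols every ground term is a constant, so there are exactly 3 ground terms at every depth bound.
N_0 = 3
N_1 = 3
N_2 = 3
So |H| = 3.
Ground atoms are formed by filling each argument slot of a predicate with a term from H, so an r-ary predicate gives |H|^r atoms:
  r: 3^2 = 9;  p: 3;  q: 3^3 = 27
Total ground atoms: 9 + 3 + 27 = 39.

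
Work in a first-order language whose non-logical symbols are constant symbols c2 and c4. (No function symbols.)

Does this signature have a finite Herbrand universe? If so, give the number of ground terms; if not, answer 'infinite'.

There are no function symbols, so every ground term is one of the 2 constants.
The Herbrand universe is {c2, c4}, which is finite with 2 elements.

2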